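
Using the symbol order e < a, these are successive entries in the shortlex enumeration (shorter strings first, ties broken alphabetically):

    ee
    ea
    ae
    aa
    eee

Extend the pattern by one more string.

The successor of eee increments the rightmost position that isn't already a and resets every position after it to e.

eea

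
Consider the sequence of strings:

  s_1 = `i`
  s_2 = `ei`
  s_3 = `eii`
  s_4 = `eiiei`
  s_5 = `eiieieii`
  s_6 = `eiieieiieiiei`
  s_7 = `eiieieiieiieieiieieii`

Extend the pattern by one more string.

eiieieiieiieieiieieiieiieieiieiiei

This is a Fibonacci-style word recurrence s(k) = s(k−1)·s(k−2): e.g. ei·i = eii.
So term 8 is eiieieiieiieieiieieii·eiieieiieiiei.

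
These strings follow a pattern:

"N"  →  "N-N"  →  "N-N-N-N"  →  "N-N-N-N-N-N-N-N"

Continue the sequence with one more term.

Every step duplicates the string with '-' between the halves.
One more doubling of N-N-N-N-N-N-N-N gives the answer.

N-N-N-N-N-N-N-N-N-N-N-N-N-N-N-N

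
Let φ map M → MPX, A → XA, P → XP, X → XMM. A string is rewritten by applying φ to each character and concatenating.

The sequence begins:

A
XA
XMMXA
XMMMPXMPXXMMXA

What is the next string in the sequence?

XMMMPXMPXMPXXPXMMMPXXPXMMXMMMPXMPXXMMXA

φ(XMMMPXMPXXMMXA) expands symbol-by-symbol to XMM MPX MPX MPX XP XMM MPX XP XMM XMM MPX MPX XMM XA; joining the 14 pieces gives the next term.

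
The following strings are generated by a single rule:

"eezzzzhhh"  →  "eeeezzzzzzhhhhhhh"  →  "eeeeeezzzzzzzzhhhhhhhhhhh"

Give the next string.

eeeeeeeezzzzzzzzzzhhhhhhhhhhhhhhh

Reading off run lengths: e runs 2, 4, 6; z runs 4, 6, 8; h runs 3, 7, 11 — each is linear in n (n = 1, 2, …).
For the next term, n = 4, so the run lengths are 8, 10, 15.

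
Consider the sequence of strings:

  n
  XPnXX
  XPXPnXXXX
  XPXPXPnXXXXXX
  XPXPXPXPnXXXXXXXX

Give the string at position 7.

s(k+1) = XP·s(k)·XX, so each term gains XP as a prefix and XX as a suffix.
From XPXPXPXPnXXXXXXXX, 2 further steps: XPXPXPXPnXXXXXXXX → XPXPXPXPXPnXXXXXXXXXX → (answer).

XPXPXPXPXPXPnXXXXXXXXXXXX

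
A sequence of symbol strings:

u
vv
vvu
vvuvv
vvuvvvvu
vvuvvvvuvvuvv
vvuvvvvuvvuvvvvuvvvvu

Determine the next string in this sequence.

vvuvvvvuvvuvvvvuvvvvuvvuvvvvuvvuvv

This is a Fibonacci-style word recurrence s(k) = s(k−1)·s(k−2): e.g. vv·u = vvu.
Continuing: vvuvvvvuvvuvvvvuvvvvu · vvuvvvvuvvuvv gives term 8.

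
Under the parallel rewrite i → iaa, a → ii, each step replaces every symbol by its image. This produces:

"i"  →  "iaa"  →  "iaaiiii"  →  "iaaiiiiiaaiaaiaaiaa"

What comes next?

iaaiiiiiaaiaaiaaiaaiaaiiiiiaaiiiiiaaiiiiiaaiiii

φ(iaaiiiiiaaiaaiaaiaa) expands symbol-by-symbol to iaa ii ii iaa iaa iaa iaa iaa ii ii iaa ii ii iaa ii ii iaa ii ii; joining the 19 pieces gives the next term.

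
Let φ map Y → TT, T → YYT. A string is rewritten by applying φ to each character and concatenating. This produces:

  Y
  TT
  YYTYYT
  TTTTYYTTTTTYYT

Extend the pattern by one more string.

Applying the rule to each of the 14 symbols of TTTTYYTTTTTYYT gives the pieces YYT YYT YYT YYT TT TT YYT YYT YYT YYT YYT TT TT YYT, which concatenate to the answer.

YYTYYTYYTYYTTTTTYYTYYTYYTYYTYYTTTTTYYT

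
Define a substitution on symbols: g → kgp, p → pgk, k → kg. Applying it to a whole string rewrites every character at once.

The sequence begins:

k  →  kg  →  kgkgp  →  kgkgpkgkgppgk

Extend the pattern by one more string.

kgkgpkgkgppgkkgkgpkgkgppgkpgkkgpkg

φ(kgkgpkgkgppgk) expands symbol-by-symbol to kg kgp kg kgp pgk kg kgp kg kgp pgk pgk kgp kg; joining the 13 pieces gives the next term.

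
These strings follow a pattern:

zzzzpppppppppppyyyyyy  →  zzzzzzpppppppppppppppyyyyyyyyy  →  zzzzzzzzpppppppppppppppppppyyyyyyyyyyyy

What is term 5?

zzzzzzzzzzzzpppppppppppppppppppppppppppyyyyyyyyyyyyyyyyyy

Term n consists of 2n z's, followed by 4n+3 p's, followed by 3n y's, where the shown terms are n = 2, 3, 4.
Setting n = 6 gives 12, 27, 18 characters in each block.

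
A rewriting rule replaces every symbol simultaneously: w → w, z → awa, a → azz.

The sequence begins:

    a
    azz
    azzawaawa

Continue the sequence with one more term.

Rewriting each symbol of azzawaawa: a→azz, z→awa, z→awa, a→azz, w→w, a→azz, a→azz, w→w, a→azz, which concatenates to azz awa awa azz w azz azz w azz.

azzawaawaazzwazzazzwazz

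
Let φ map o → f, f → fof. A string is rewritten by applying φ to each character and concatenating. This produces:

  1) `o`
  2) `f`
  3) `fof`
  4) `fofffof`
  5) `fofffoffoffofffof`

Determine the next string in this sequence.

fofffoffoffofffoffofffoffofffoffoffofffof

φ(fofffoffoffofffof) expands symbol-by-symbol to fof f fof fof fof f fof fof f fof fof f fof fof fof f fof; joining the 17 pieces gives the next term.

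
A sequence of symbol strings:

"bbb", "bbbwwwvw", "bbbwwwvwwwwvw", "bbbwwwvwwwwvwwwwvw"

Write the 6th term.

bbbwwwvwwwwvwwwwvwwwwvwwwwvw

Every step adds wwwvw to the end: s(k+1) = s(k)·wwwvw.
From bbbwwwvwwwwvwwwwvw, 2 further steps: bbbwwwvwwwwvwwwwvw → bbbwwwvwwwwvwwwwvwwwwvw → (answer).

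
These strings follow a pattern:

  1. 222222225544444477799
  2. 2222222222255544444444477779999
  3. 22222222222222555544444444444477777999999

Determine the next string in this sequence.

Term n consists of 3n+2 2's, followed by n 5's, followed by 3n 4's, followed by n+1 7's, followed by 2n-2 9's, where the shown terms are n = 2, 3, 4.
For the next term, n = 5, so the run lengths are 17, 5, 15, 6, 8.

222222222222222225555544444444444444477777799999999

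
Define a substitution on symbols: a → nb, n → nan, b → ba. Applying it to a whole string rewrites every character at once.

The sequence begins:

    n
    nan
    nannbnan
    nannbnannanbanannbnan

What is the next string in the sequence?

Applying the rule to each of the 21 symbols of nannbnannanbanannbnan gives the pieces nan nb nan nan ba nan nb nan nan nb nan ba nb nan nb nan nan ba nan nb nan, which concatenate to the answer.

nannbnannanbanannbnannannbnanbanbnannbnannanbanannbnan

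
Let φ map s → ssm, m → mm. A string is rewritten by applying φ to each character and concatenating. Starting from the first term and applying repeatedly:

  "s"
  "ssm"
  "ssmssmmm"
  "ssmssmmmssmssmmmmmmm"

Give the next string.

Applying the rule to each of the 20 symbols of ssmssmmmssmssmmmmmmm gives the pieces ssm ssm mm ssm ssm mm mm mm ssm ssm mm ssm ssm mm mm mm mm mm mm mm, which concatenate to the answer.

ssmssmmmssmssmmmmmmmssmssmmmssmssmmmmmmmmmmmmmmm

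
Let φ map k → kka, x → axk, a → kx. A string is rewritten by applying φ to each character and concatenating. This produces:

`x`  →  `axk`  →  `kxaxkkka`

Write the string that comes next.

kkaaxkkxaxkkkakkakkakx

Apply φ to kxaxkkka symbol by symbol: k→kka, x→axk, a→kx, x→axk, k→kka, k→kka, k→kka, a→kx; joined: kka axk kx axk kka kka kka kx.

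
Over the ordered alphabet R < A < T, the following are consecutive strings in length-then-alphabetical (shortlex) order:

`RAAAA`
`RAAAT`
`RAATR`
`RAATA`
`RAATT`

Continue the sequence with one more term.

RATRR

Find the rightmost character of RAATT below T, bump it to the next letter, and reset everything to its right to R.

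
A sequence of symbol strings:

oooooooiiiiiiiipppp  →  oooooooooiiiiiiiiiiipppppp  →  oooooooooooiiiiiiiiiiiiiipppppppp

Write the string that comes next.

The n-th term is 2n+1 o's then 3n-1 i's then 2n-2 p's, where the shown terms are n = 3, 4, 5.
For the next term, n = 6, so the run lengths are 13, 17, 10.

oooooooooooooiiiiiiiiiiiiiiiiipppppppppp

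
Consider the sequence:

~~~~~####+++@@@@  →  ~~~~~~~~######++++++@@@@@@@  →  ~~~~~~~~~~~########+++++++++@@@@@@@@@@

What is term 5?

Reading off run lengths: ~ runs 5, 8, 11; # runs 4, 6, 8; + runs 3, 6, 9; @ runs 4, 7, 10 — each is linear in n (n = 1, 2, …).
At n = 5 the blocks have lengths 17, 12, 15, 16.

~~~~~~~~~~~~~~~~~############+++++++++++++++@@@@@@@@@@@@@@@@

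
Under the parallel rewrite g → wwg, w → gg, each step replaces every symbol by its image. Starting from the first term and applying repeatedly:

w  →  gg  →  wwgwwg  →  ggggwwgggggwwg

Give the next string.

wwgwwgwwgwwgggggwwgwwgwwgwwgwwgggggwwg

φ(ggggwwgggggwwg) expands symbol-by-symbol to wwg wwg wwg wwg gg gg wwg wwg wwg wwg wwg gg gg wwg; joining the 14 pieces gives the next term.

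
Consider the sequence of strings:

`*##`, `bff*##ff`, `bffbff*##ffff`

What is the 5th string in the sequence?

Each term wraps the previous one in bff on the left and ff on the right.
From bffbff*##ffff, 2 further steps: bffbff*##ffff → bffbffbff*##ffffff → (answer).

bffbffbffbff*##ffffffff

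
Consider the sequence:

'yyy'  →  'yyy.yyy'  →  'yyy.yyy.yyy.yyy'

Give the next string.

Every step duplicates the string with '.' between the halves.
So the next term is two copies of yyy.yyy.yyy.yyy with '.' between the halves.

yyy.yyy.yyy.yyy.yyy.yyy.yyy.yyy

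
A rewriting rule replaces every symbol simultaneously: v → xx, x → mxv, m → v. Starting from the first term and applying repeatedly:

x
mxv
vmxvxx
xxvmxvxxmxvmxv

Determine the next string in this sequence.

Applying the rule to each of the 14 symbols of xxvmxvxxmxvmxv gives the pieces mxv mxv xx v mxv xx mxv mxv v mxv xx v mxv xx, which concatenate to the answer.

mxvmxvxxvmxvxxmxvmxvvmxvxxvmxvxx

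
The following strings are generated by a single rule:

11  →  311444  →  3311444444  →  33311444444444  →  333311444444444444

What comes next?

Every step adds 3 to the front and 444 to the end of the previous string.
One more step from 333311444444444444 gives the answer.

3333311444444444444444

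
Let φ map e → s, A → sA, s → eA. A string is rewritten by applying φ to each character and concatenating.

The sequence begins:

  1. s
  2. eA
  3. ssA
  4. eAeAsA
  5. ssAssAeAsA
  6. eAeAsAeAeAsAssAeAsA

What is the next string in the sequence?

φ(eAeAsAeAeAsAssAeAsA) expands symbol-by-symbol to s sA s sA eA sA s sA s sA eA sA eA eA sA s sA eA sA; joining the 19 pieces gives the next term.

ssAssAeAsAssAssAeAsAeAeAsAssAeAsA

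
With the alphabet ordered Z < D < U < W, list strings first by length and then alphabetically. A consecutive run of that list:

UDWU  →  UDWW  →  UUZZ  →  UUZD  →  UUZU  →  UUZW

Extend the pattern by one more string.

UUDZ

The successor of UUZW increments the rightmost position that isn't already W and resets every position after it to Z.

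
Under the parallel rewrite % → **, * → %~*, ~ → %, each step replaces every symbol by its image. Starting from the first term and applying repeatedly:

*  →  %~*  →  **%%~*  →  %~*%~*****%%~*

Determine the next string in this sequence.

**%%~***%%~*%~*%~*%~*%~*****%%~*

φ(%~*%~*****%%~*) expands symbol-by-symbol to ** % %~* ** % %~* %~* %~* %~* %~* ** ** % %~*; joining the 14 pieces gives the next term.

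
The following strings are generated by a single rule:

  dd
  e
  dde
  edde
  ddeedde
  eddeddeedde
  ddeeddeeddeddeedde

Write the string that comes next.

eddeddeeddeddeeddeeddeddeedde

This is a Fibonacci-style word recurrence s(k) = s(k−2)·s(k−1): e.g. dd·e = dde.
So term 8 is eddeddeedde·ddeeddeeddeddeedde.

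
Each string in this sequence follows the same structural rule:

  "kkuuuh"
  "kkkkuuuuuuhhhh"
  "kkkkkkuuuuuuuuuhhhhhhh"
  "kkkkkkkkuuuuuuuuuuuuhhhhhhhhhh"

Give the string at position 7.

Reading off run lengths: k runs 2, 4, 6, 8; u runs 3, 6, 9, 12; h runs 1, 4, 7, 10 — each is linear in n (n = 1, 2, …).
At n = 7 the blocks have lengths 14, 21, 19.

kkkkkkkkkkkkkkuuuuuuuuuuuuuuuuuuuuuhhhhhhhhhhhhhhhhhhh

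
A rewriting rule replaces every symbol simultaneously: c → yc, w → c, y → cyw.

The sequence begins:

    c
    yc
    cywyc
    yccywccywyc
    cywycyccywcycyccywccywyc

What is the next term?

yccywccywyccywycyccywcyccywyccywycyccywcycyccywccywyc

Applying the rule to each of the 24 symbols of cywycyccywcycyccywccywyc gives the pieces yc cyw c cyw yc cyw yc yc cyw c yc cyw yc cyw yc yc cyw c yc yc cyw c cyw yc, which concatenate to the answer.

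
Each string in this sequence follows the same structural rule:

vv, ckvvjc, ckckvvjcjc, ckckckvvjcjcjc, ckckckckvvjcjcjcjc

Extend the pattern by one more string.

s(k+1) = ck·s(k)·jc, so each term gains ck as a prefix and jc as a suffix.
Applying this once more to ckckckckvvjcjcjcjc:

ckckckckckvvjcjcjcjcjc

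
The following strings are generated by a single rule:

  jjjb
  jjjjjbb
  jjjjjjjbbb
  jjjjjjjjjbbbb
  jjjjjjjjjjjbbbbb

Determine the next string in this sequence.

jjjjjjjjjjjjjbbbbbb

Each string has the form j^{2n+1} b^{n} (n = 1, 2, …).
For the next term, n = 6, so the run lengths are 13, 6.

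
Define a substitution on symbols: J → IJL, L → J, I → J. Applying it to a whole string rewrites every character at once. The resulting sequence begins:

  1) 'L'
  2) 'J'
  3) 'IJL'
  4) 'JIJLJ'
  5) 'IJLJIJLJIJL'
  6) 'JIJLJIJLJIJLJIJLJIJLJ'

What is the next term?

φ(JIJLJIJLJIJLJIJLJIJLJ) expands symbol-by-symbol to IJL J IJL J IJL J IJL J IJL J IJL J IJL J IJL J IJL J IJL J IJL; joining the 21 pieces gives the next term.

IJLJIJLJIJLJIJLJIJLJIJLJIJLJIJLJIJLJIJLJIJL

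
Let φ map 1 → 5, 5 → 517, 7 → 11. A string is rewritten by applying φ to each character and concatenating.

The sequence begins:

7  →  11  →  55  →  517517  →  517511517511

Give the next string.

5175115175551751151755

Expanding 517511517511: 5→517, 1→5, 7→11, 5→517, 1→5, 1→5, 5→517, 1→5, 7→11, 5→517, 1→5, 1→5. Concatenated: 517 5 11 517 5 5 517 5 11 517 5 5.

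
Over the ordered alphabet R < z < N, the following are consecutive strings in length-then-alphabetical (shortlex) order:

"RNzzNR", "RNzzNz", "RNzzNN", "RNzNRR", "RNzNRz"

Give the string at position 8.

RNzNzz

Continuing the enumeration 3 steps past RNzNRz: RNzNRz → RNzNRN → RNzNzR → (answer).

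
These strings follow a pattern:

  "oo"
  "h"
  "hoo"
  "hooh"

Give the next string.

hoohhoo

From term 3 onward, concatenate the last term with the second-to-last: h·oo = hoo, hoo·h = hooh, …
The next term joins hooh and hoo.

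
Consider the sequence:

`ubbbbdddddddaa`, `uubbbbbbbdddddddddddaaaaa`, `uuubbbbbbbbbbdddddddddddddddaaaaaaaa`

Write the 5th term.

Reading off run lengths: u runs 1, 2, 3; b runs 4, 7, 10; d runs 7, 11, 15; a runs 2, 5, 8 — each is linear in n (n = 1, 2, …).
For term 5, n = 5, so the run lengths are 5, 16, 23, 14.

uuuuubbbbbbbbbbbbbbbbdddddddddddddddddddddddaaaaaaaaaaaaaa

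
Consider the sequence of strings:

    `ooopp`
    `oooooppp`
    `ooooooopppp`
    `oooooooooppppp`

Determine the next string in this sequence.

Each string has the form o^{2n+1} p^{n+1} (n = 1, 2, …).
At n = 5 the blocks have lengths 11, 6.

ooooooooooopppppp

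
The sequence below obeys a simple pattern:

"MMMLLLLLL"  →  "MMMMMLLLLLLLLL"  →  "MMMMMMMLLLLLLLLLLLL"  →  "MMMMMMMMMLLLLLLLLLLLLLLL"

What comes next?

Each string has the form M^{2n-1} L^{3n}, where the shown terms are n = 2, 3, 4, 5.
Setting n = 6 gives 11, 18 characters in each block.

MMMMMMMMMMMLLLLLLLLLLLLLLLLLL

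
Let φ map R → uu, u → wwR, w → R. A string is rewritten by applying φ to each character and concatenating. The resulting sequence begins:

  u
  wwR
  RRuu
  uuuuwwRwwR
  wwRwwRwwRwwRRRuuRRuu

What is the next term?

RRuuRRuuRRuuRRuuuuuuwwRwwRuuuuwwRwwR

φ(wwRwwRwwRwwRRRuuRRuu) expands symbol-by-symbol to R R uu R R uu R R uu R R uu uu uu wwR wwR uu uu wwR wwR; joining the 20 pieces gives the next term.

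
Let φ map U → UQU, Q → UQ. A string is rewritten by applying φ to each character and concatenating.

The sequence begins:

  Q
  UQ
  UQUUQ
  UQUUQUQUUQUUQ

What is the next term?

UQUUQUQUUQUUQUQUUQUQUUQUUQUQUUQUUQ

Replace each of the 13 characters of UQUUQUQUUQUUQ in place — UQU UQ UQU UQU UQ UQU UQ UQU UQU UQ UQU UQU UQ — and concatenate.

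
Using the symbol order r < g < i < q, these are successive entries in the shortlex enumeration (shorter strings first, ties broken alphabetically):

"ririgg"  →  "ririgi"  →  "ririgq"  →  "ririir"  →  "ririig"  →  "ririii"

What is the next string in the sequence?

Treat ririii as a base-4 numeral over the given alphabet and add one, carrying through any trailing q's.

ririiq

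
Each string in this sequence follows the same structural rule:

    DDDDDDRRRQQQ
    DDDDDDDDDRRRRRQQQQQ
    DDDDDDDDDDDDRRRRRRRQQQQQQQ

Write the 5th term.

DDDDDDDDDDDDDDDDDDRRRRRRRRRRRQQQQQQQQQQQ

Each string has the form D^{3n} R^{2n-1} Q^{2n-1}, where the shown terms are n = 2, 3, 4.
For term 5, n = 6, so the run lengths are 18, 11, 11.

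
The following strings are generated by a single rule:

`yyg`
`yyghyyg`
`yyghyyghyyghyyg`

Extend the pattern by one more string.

s(k+1) = s(k)·h·s(k) — each term doubles the last with 'h' between the halves.
Doubling yyghyyghyyghyyg with 'h' between the halves:

yyghyyghyyghyyghyyghyyghyyghyyg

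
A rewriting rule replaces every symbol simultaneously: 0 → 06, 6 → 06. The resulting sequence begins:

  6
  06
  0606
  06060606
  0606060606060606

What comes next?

Rewriting the 16 symbols of 0606060606060606 one by one yields 06 06 06 06 06 06 06 06 06 06 06 06 06 06 06 06; concatenated:

06060606060606060606060606060606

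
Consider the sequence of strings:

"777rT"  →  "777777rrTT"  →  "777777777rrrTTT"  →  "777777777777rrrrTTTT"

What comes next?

Each string has the form 7^{3n} r^{n} T^{n} (n = 1, 2, …).
At n = 5 the blocks have lengths 15, 5, 5.

777777777777777rrrrrTTTTT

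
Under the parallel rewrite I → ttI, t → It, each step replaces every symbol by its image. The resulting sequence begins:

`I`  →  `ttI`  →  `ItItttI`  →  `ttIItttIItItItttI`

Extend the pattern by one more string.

φ(ttIItttIItItItttI) expands symbol-by-symbol to It It ttI ttI It It It ttI ttI It ttI It ttI It It It ttI; joining the 17 pieces gives the next term.

ItItttIttIItItItttIttIItttIItttIItItItttI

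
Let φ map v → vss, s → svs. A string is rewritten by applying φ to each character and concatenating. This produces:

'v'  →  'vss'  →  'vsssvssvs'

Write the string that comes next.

vsssvssvssvsvsssvssvsvsssvs

Rewriting each symbol of vsssvssvs: v→vss, s→svs, s→svs, s→svs, v→vss, s→svs, s→svs, v→vss, s→svs, which concatenates to vss svs svs svs vss svs svs vss svs.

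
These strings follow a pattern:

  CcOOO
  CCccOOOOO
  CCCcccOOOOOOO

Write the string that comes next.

The n-th term is n-1 C's then n-1 c's then 2n-1 O's, where the shown terms are n = 2, 3, 4.
At n = 5 the blocks have lengths 4, 4, 9.

CCCCccccOOOOOOOOO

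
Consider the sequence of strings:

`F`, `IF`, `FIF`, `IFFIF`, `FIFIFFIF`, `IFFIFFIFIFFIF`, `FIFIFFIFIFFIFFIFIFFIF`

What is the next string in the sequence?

IFFIFFIFIFFIFFIFIFFIFIFFIFFIFIFFIF

Each term (from the third on) is the two preceding terms concatenated in order: term 3 = F·IF = FIF.
The next term joins IFFIFFIFIFFIF and FIFIFFIFIFFIFFIFIFFIF.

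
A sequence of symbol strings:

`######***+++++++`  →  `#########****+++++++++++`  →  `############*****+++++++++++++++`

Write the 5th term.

##################*******+++++++++++++++++++++++

Reading off run lengths: # runs 6, 9, 12; * runs 3, 4, 5; + runs 7, 11, 15 — each is linear in n (n = 1, 2, …).
Setting n = 5 gives 18, 7, 23 characters in each block.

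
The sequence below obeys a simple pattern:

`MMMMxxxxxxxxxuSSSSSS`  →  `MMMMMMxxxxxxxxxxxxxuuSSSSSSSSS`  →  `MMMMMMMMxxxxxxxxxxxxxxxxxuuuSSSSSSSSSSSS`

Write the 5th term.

The n-th term is 2n M's then 4n+1 x's then n-1 u's then 3n S's, where the shown terms are n = 2, 3, 4.
At n = 6 the blocks have lengths 12, 25, 5, 18.

MMMMMMMMMMMMxxxxxxxxxxxxxxxxxxxxxxxxxuuuuuSSSSSSSSSSSSSSSSSS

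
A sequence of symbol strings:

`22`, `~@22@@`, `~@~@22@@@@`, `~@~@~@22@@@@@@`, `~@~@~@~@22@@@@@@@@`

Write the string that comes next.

s(k+1) = ~@·s(k)·@@, so each term gains ~@ as a prefix and @@ as a suffix.
Applying this once more to ~@~@~@~@22@@@@@@@@:

~@~@~@~@~@22@@@@@@@@@@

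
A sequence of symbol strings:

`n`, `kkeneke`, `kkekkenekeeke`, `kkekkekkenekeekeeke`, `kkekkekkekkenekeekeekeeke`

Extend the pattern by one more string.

s(k+1) = kke·s(k)·eke, so each term gains kke as a prefix and eke as a suffix.
Applying this once more to kkekkekkekkenekeekeekeeke:

kkekkekkekkekkenekeekeekeekeeke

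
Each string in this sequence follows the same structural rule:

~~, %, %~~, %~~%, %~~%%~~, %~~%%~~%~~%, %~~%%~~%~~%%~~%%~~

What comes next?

This is a Fibonacci-style word recurrence s(k) = s(k−1)·s(k−2): e.g. %·~~ = %~~.
So term 8 is %~~%%~~%~~%%~~%%~~·%~~%%~~%~~%.

%~~%%~~%~~%%~~%%~~%~~%%~~%~~%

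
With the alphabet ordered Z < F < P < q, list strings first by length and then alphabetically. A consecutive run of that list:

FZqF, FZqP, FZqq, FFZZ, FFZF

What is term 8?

Continuing the enumeration 3 steps past FFZF: FFZF → FFZP → FFZq → (answer).

FFFZ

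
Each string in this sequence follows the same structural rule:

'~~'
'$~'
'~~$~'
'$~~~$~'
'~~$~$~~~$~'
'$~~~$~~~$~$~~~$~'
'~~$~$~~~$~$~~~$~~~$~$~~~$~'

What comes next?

$~~~$~~~$~$~~~$~~~$~$~~~$~$~~~$~~~$~$~~~$~

This is a Fibonacci-style word recurrence s(k) = s(k−2)·s(k−1): e.g. ~~·$~ = ~~$~.
So term 8 is $~~~$~~~$~$~~~$~·~~$~$~~~$~$~~~$~~~$~$~~~$~.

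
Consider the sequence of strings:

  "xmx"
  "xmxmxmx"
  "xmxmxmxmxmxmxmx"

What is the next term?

xmxmxmxmxmxmxmxmxmxmxmxmxmxmxmx

Every step duplicates the string with 'm' between the halves.
So the next term is two copies of xmxmxmxmxmxmxmx with 'm' between the halves.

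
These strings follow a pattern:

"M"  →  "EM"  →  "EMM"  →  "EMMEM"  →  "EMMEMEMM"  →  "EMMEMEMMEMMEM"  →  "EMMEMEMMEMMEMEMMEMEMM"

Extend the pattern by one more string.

Each term (from the third on) is the previous term followed by the one before it: term 3 = EM·M = EMM.
So term 8 is EMMEMEMMEMMEMEMMEMEMM·EMMEMEMMEMMEM.

EMMEMEMMEMMEMEMMEMEMMEMMEMEMMEMMEM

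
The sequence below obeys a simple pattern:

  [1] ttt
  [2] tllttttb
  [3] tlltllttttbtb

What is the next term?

s(k+1) = tll·s(k)·tb, so each term gains tll as a prefix and tb as a suffix.
Applying this once more to tlltllttttbtb:

tlltlltllttttbtbtb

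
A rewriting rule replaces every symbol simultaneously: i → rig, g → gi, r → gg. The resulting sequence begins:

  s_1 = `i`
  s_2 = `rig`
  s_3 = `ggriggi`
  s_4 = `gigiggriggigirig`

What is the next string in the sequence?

Rewriting the 16 symbols of gigiggriggigirig one by one yields gi rig gi rig gi gi gg rig gi gi rig gi rig gg rig gi; concatenated:

giriggiriggigiggriggigiriggirigggriggi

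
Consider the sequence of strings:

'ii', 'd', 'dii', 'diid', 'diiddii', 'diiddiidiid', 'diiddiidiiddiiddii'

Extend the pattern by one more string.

From term 3 onward, concatenate the last term with the second-to-last: d·ii = dii, dii·d = diid, …
So term 8 is diiddiidiiddiiddii·diiddiidiid.

diiddiidiiddiiddiidiiddiidiid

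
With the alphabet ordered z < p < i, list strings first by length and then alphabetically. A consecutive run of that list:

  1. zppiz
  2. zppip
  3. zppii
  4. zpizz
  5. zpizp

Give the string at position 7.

Stepping forward 2 times from zpizp: zpizp → zpizi, then the target.

zpipz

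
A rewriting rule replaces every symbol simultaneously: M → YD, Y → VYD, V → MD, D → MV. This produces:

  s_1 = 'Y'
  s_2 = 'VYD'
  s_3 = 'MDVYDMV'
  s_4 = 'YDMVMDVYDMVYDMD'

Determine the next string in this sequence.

Rewriting the 15 symbols of YDMVMDVYDMVYDMD one by one yields VYD MV YD MD YD MV MD VYD MV YD MD VYD MV YD MV; concatenated:

VYDMVYDMDYDMVMDVYDMVYDMDVYDMVYDMV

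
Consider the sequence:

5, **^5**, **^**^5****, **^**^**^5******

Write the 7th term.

Each term wraps the previous one in **^ on the left and ** on the right.
From **^**^**^5******, 3 further steps: **^**^**^5****** → **^**^**^**^5******** → **^**^**^**^**^5********** → (answer).

**^**^**^**^**^**^5************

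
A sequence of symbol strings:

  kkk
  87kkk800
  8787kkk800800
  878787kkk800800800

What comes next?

Every step adds 87 to the front and 800 to the end of the previous string.
Applying this once more to 878787kkk800800800:

87878787kkk800800800800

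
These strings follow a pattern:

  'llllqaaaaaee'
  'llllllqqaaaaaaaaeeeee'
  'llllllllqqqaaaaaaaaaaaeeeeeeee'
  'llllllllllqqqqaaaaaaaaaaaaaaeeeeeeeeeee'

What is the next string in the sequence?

Each string has the form l^{2n+2} q^{n} a^{3n+2} e^{3n-1} (n = 1, 2, …).
For the next term, n = 5, so the run lengths are 12, 5, 17, 14.

llllllllllllqqqqqaaaaaaaaaaaaaaaaaeeeeeeeeeeeeee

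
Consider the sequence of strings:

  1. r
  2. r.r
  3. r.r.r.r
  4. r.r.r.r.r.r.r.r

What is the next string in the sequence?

Each string is two copies of the previous one joined by '.'.
One more doubling of r.r.r.r.r.r.r.r gives the answer.

r.r.r.r.r.r.r.r.r.r.r.r.r.r.r.r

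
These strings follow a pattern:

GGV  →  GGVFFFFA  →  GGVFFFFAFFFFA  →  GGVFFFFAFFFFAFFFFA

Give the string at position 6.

Each term is the previous one with FFFFA appended.
From GGVFFFFAFFFFAFFFFA, 2 further steps: GGVFFFFAFFFFAFFFFA → GGVFFFFAFFFFAFFFFAFFFFA → (answer).

GGVFFFFAFFFFAFFFFAFFFFAFFFFA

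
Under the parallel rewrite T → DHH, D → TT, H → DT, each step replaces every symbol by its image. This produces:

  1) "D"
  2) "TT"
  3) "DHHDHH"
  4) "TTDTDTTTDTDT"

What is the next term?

Apply φ to TTDTDTTTDTDT symbol by symbol: T→DHH, T→DHH, D→TT, T→DHH, D→TT, T→DHH, T→DHH, T→DHH, D→TT, T→DHH, D→TT, T→DHH; joined: DHH DHH TT DHH TT DHH DHH DHH TT DHH TT DHH.

DHHDHHTTDHHTTDHHDHHDHHTTDHHTTDHH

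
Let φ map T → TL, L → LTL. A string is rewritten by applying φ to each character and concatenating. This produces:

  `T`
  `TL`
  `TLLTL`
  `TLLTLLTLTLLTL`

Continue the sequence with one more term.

Replace each of the 13 characters of TLLTLLTLTLLTL in place — TL LTL LTL TL LTL LTL TL LTL TL LTL LTL TL LTL — and concatenate.

TLLTLLTLTLLTLLTLTLLTLTLLTLLTLTLLTL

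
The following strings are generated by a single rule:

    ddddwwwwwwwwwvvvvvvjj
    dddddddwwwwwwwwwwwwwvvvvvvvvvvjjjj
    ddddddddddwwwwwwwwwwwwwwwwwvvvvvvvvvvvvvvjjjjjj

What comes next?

dddddddddddddwwwwwwwwwwwwwwwwwwwwwvvvvvvvvvvvvvvvvvvjjjjjjjj

Term n consists of 3n-2 d's, followed by 4n+1 w's, followed by 4n-2 v's, followed by 2n-2 j's, where the shown terms are n = 2, 3, 4.
Setting n = 5 gives 13, 21, 18, 8 characters in each block.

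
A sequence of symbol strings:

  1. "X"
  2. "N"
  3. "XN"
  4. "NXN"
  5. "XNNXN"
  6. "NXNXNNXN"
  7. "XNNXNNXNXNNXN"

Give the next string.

NXNXNNXNXNNXNNXNXNNXN

From term 3 onward, concatenate the second-to-last term with the last: X·N = XN, N·XN = NXN, …
So term 8 is NXNXNNXN·XNNXNNXNXNNXN.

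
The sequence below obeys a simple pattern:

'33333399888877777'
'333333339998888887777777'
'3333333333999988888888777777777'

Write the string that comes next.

33333333333399999888888888877777777777

Term n consists of 2n+2 3's, followed by n 9's, followed by 2n 8's, followed by 2n+1 7's, where the shown terms are n = 2, 3, 4.
At n = 5 the blocks have lengths 12, 5, 10, 11.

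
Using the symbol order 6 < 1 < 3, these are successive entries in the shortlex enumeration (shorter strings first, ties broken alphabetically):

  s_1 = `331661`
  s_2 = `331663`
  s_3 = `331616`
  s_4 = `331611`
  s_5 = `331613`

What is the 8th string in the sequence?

Advancing 3 positions from 331613 through 331613 → 331636 → 331631 reaches term 8.

331633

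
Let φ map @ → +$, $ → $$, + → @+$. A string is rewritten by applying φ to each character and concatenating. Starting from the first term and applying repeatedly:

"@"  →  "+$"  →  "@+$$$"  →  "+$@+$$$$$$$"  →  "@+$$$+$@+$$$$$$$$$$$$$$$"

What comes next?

Rewriting the 24 symbols of @+$$$+$@+$$$$$$$$$$$$$$$ one by one yields +$ @+$ $$ $$ $$ @+$ $$ +$ @+$ $$ $$ $$ $$ $$ $$ $$ $$ $$ $$ $$ $$ $$ $$ $$; concatenated:

+$@+$$$$$$$@+$$$+$@+$$$$$$$$$$$$$$$$$$$$$$$$$$$$$$$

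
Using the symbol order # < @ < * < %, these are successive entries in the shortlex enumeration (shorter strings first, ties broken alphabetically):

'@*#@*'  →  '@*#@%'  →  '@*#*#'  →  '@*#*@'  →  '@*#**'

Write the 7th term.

Advancing 2 positions from @*#** through @*#** → @*#*% reaches term 7.

@*#%#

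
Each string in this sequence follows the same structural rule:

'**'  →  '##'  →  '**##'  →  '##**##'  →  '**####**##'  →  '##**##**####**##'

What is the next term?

This is a Fibonacci-style word recurrence s(k) = s(k−2)·s(k−1): e.g. **·## = **##.
So term 7 is **####**##·##**##**####**##.

**####**####**##**####**##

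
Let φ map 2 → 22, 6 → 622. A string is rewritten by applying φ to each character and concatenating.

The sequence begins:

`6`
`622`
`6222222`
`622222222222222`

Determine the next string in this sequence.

Rewriting the 15 symbols of 622222222222222 one by one yields 622 22 22 22 22 22 22 22 22 22 22 22 22 22 22; concatenated:

6222222222222222222222222222222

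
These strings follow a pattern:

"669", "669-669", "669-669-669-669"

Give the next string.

669-669-669-669-669-669-669-669

Each string is two copies of the previous one joined by '-'.
So the next term is two copies of 669-669-669-669 with '-' between the halves.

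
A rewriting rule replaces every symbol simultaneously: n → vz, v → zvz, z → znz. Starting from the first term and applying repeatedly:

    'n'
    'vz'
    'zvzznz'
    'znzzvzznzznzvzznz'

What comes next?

Rewriting the 17 symbols of znzzvzznzznzvzznz one by one yields znz vz znz znz zvz znz znz vz znz znz vz znz zvz znz znz vz znz; concatenated:

znzvzznzznzzvzznzznzvzznzznzvzznzzvzznzznzvzznz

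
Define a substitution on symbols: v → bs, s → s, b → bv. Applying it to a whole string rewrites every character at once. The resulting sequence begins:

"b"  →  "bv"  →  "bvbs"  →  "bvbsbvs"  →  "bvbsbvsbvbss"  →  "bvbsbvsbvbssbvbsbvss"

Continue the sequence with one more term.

bvbsbvsbvbssbvbsbvssbvbsbvsbvbsss

Replace each of the 20 characters of bvbsbvsbvbssbvbsbvss in place — bv bs bv s bv bs s bv bs bv s s bv bs bv s bv bs s s — and concatenate.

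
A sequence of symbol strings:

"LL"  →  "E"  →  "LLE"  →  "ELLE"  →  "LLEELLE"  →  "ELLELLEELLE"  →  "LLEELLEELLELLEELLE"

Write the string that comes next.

ELLELLEELLELLEELLEELLELLEELLE

Each term (from the third on) is the two preceding terms concatenated in order: term 3 = LL·E = LLE.
The next term joins ELLELLEELLE and LLEELLEELLELLEELLE.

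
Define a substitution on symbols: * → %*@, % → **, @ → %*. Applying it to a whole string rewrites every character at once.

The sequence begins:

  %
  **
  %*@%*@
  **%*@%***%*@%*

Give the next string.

Rewriting the 14 symbols of **%*@%***%*@%* one by one yields %*@ %*@ ** %*@ %* ** %*@ %*@ %*@ ** %*@ %* ** %*@; concatenated:

%*@%*@**%*@%***%*@%*@%*@**%*@%***%*@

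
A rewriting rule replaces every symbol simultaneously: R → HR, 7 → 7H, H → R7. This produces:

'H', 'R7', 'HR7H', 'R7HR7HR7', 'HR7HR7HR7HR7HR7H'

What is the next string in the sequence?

Rewriting the 16 symbols of HR7HR7HR7HR7HR7H one by one yields R7 HR 7H R7 HR 7H R7 HR 7H R7 HR 7H R7 HR 7H R7; concatenated:

R7HR7HR7HR7HR7HR7HR7HR7HR7HR7HR7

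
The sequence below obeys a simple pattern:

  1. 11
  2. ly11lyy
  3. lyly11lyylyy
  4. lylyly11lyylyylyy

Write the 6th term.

s(k+1) = ly·s(k)·lyy, so each term gains ly as a prefix and lyy as a suffix.
From lylyly11lyylyylyy, 2 further steps: lylyly11lyylyylyy → lylylyly11lyylyylyylyy → (answer).

lylylylyly11lyylyylyylyylyy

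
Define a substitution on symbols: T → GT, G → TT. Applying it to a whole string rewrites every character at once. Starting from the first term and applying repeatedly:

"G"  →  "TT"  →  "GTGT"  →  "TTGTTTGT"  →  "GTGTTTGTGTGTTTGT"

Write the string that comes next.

Applying the rule to each of the 16 symbols of GTGTTTGTGTGTTTGT gives the pieces TT GT TT GT GT GT TT GT TT GT TT GT GT GT TT GT, which concatenate to the answer.

TTGTTTGTGTGTTTGTTTGTTTGTGTGTTTGT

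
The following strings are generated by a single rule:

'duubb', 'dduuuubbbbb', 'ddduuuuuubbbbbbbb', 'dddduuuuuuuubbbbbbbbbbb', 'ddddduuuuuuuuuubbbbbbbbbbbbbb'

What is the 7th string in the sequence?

Term n consists of n d's, followed by 2n u's, followed by 3n-1 b's (n = 1, 2, …).
Setting n = 7 gives 7, 14, 20 characters in each block.

ddddddduuuuuuuuuuuuuubbbbbbbbbbbbbbbbbbbb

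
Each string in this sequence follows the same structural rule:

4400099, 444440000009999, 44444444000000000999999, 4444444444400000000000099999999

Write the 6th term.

44444444444444444000000000000000000999999999999

Each string has the form 4^{3n-1} 0^{3n} 9^{2n} (n = 1, 2, …).
For term 6, n = 6, so the run lengths are 17, 18, 12.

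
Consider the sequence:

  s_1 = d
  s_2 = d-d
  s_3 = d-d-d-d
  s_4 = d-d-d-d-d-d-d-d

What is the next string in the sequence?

Every step duplicates the string with '-' between the halves.
Doubling d-d-d-d-d-d-d-d with '-' between the halves:

d-d-d-d-d-d-d-d-d-d-d-d-d-d-d-d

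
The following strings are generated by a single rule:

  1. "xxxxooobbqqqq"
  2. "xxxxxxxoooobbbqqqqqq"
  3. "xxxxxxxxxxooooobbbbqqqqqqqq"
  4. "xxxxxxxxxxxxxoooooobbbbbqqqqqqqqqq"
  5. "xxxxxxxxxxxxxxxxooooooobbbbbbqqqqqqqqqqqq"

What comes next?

Reading off run lengths: x runs 4, 7, 10, 13, 16; o runs 3, 4, 5, 6, 7; b runs 2, 3, 4, 5, 6; q runs 4, 6, 8, 10, 12 — each is linear in n (n = 1, 2, …).
For the next term, n = 6, so the run lengths are 19, 8, 7, 14.

xxxxxxxxxxxxxxxxxxxoooooooobbbbbbbqqqqqqqqqqqqqq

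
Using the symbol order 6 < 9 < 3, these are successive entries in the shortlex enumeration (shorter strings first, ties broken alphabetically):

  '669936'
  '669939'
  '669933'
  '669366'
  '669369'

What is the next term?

Treat 669369 as a base-3 numeral over the given alphabet and add one, carrying through any trailing 3's.

669363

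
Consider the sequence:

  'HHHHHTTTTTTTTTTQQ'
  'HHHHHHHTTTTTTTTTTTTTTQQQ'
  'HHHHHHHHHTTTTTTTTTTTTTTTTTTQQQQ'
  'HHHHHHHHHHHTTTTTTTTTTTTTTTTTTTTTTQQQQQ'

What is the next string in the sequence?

Reading off run lengths: H runs 5, 7, 9, 11; T runs 10, 14, 18, 22; Q runs 2, 3, 4, 5 — each is linear in n, where the shown terms are n = 2, 3, 4, 5.
Setting n = 6 gives 13, 26, 6 characters in each block.

HHHHHHHHHHHHHTTTTTTTTTTTTTTTTTTTTTTTTTTQQQQQQ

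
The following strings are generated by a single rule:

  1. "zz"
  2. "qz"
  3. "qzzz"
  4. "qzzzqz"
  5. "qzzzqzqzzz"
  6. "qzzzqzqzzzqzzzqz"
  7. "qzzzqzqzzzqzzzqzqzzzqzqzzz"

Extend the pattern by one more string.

qzzzqzqzzzqzzzqzqzzzqzqzzzqzzzqzqzzzqzzzqz

From term 3 onward, concatenate the last term with the second-to-last: qz·zz = qzzz, qzzz·qz = qzzzqz, …
Continuing: qzzzqzqzzzqzzzqzqzzzqzqzzz · qzzzqzqzzzqzzzqz gives term 8.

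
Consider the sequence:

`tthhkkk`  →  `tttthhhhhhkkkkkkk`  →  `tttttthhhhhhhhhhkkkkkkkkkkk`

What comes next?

Reading off run lengths: t runs 2, 4, 6; h runs 2, 6, 10; k runs 3, 7, 11 — each is linear in n (n = 1, 2, …).
For the next term, n = 4, so the run lengths are 8, 14, 15.

tttttttthhhhhhhhhhhhhhkkkkkkkkkkkkkkk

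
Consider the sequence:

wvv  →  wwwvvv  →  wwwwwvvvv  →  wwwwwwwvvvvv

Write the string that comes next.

wwwwwwwwwvvvvvv

Each string has the form w^{2n-1} v^{n+1} (n = 1, 2, …).
For the next term, n = 5, so the run lengths are 9, 6.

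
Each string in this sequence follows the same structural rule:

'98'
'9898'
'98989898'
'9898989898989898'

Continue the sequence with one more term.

Each string is two copies of the previous one concatenated.
Doubling 9898989898989898:

98989898989898989898989898989898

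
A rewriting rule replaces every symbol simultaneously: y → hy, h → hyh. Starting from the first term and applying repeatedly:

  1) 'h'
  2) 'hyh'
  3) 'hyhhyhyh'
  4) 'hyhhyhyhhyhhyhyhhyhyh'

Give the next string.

hyhhyhyhhyhhyhyhhyhyhhyhhyhyhhyhhyhyhhyhyhhyhhyhyhhyhyh

Applying the rule to each of the 21 symbols of hyhhyhyhhyhhyhyhhyhyh gives the pieces hyh hy hyh hyh hy hyh hy hyh hyh hy hyh hyh hy hyh hy hyh hyh hy hyh hy hyh, which concatenate to the answer.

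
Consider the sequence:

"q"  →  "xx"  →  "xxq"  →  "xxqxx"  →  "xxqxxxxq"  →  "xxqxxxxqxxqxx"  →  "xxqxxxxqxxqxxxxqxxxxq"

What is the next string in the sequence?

From term 3 onward, concatenate the last term with the second-to-last: xx·q = xxq, xxq·xx = xxqxx, …
So term 8 is xxqxxxxqxxqxxxxqxxxxq·xxqxxxxqxxqxx.

xxqxxxxqxxqxxxxqxxxxqxxqxxxxqxxqxx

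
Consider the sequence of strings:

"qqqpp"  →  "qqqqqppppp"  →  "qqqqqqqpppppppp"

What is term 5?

qqqqqqqqqqqpppppppppppppp

Term n consists of 2n+1 q's, followed by 3n-1 p's (n = 1, 2, …).
At n = 5 the blocks have lengths 11, 14.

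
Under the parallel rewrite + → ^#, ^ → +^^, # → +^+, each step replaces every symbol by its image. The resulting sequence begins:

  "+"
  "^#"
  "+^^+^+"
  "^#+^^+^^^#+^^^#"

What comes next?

Replace each of the 15 characters of ^#+^^+^^^#+^^^# in place — +^^ +^+ ^# +^^ +^^ ^# +^^ +^^ +^^ +^+ ^# +^^ +^^ +^^ +^+ — and concatenate.

+^^+^+^#+^^+^^^#+^^+^^+^^+^+^#+^^+^^+^^+^+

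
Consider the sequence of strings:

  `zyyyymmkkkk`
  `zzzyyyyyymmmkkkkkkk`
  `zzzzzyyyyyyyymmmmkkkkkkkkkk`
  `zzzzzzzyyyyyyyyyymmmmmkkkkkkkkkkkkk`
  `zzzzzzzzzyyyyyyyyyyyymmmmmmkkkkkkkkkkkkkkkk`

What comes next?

Each string has the form z^{2n-1} y^{2n+2} m^{n+1} k^{3n+1} (n = 1, 2, …).
At n = 6 the blocks have lengths 11, 14, 7, 19.

zzzzzzzzzzzyyyyyyyyyyyyyymmmmmmmkkkkkkkkkkkkkkkkkkk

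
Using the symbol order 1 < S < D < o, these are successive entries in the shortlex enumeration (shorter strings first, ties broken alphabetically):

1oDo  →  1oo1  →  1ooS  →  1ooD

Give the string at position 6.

S111

Stepping forward 2 times from 1ooD: 1ooD → 1ooo, then the target.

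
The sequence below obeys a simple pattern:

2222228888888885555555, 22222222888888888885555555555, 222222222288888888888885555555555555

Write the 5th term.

22222222222222888888888888888885555555555555555555

Reading off run lengths: 2 runs 6, 8, 10; 8 runs 9, 11, 13; 5 runs 7, 10, 13 — each is linear in n, where the shown terms are n = 3, 4, 5.
For term 5, n = 7, so the run lengths are 14, 17, 19.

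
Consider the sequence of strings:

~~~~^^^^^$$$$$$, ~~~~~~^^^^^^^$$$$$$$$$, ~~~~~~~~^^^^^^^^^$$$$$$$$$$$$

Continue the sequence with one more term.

~~~~~~~~~~^^^^^^^^^^^$$$$$$$$$$$$$$$

Each string has the form ~^{2n} ^^{2n+1} $^{3n}, where the shown terms are n = 2, 3, 4.
For the next term, n = 5, so the run lengths are 10, 11, 15.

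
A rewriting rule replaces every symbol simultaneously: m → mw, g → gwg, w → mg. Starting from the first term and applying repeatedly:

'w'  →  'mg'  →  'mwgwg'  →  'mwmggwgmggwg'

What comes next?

Apply φ to mwmggwgmggwg symbol by symbol: m→mw, w→mg, m→mw, g→gwg, g→gwg, w→mg, g→gwg, m→mw, g→gwg, g→gwg, w→mg, g→gwg; joined: mw mg mw gwg gwg mg gwg mw gwg gwg mg gwg.

mwmgmwgwggwgmggwgmwgwggwgmggwg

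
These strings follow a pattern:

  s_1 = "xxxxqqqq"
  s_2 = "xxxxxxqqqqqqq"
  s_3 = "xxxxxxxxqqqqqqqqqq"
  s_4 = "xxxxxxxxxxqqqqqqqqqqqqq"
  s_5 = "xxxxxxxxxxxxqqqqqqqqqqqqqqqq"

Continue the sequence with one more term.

xxxxxxxxxxxxxxqqqqqqqqqqqqqqqqqqq

Each string has the form x^{2n+2} q^{3n+1} (n = 1, 2, …).
For the next term, n = 6, so the run lengths are 14, 19.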